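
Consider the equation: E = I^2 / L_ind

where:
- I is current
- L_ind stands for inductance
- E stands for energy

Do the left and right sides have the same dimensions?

No

I (current) has dimensions [I].
L_ind (inductance) has dimensions [I^-2 L^2 M T^-2].
E (energy) has dimensions [L^2 M T^-2].

Left side: [L^2 M T^-2]
Right side: [I^4 L^-2 M^-1 T^2]

The two sides have different dimensions, so the equation is NOT dimensionally consistent.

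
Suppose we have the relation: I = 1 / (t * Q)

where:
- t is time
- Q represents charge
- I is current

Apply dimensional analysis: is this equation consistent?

No

t (time) has dimensions [T].
Q (charge) has dimensions [I T].
I (current) has dimensions [I].

Left side: [I]
Right side: [I^-1 T^-2]

The two sides have different dimensions, so the equation is NOT dimensionally consistent.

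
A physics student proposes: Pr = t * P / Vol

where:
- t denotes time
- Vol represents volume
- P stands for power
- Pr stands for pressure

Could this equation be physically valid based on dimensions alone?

Yes

t (time) has dimensions [T].
Vol (volume) has dimensions [L^3].
P (power) has dimensions [L^2 M T^-3].
Pr (pressure) has dimensions [L^-1 M T^-2].

Left side: [L^-1 M T^-2]
Right side: [L^-1 M T^-2]

Both sides have the same dimensions, so the equation is dimensionally consistent.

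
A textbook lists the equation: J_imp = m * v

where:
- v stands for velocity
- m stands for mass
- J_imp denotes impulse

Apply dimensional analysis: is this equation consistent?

Yes

v (velocity) has dimensions [L T^-1].
m (mass) has dimensions [M].
J_imp (impulse) has dimensions [L M T^-1].

Left side: [L M T^-1]
Right side: [L M T^-1]

Both sides have the same dimensions, so the equation is dimensionally consistent.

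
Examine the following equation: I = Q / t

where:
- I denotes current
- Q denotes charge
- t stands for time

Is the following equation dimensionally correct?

Yes

I (current) has dimensions [I].
Q (charge) has dimensions [I T].
t (time) has dimensions [T].

Left side: [I]
Right side: [I]

Both sides have the same dimensions, so the equation is dimensionally consistent.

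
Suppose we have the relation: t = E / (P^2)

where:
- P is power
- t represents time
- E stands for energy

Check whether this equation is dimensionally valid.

No

P (power) has dimensions [L^2 M T^-3].
t (time) has dimensions [T].
E (energy) has dimensions [L^2 M T^-2].

Left side: [T]
Right side: [L^-2 M^-1 T^4]

The two sides have different dimensions, so the equation is NOT dimensionally consistent.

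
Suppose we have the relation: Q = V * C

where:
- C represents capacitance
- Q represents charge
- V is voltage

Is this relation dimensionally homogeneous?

Yes

C (capacitance) has dimensions [I^2 L^-2 M^-1 T^4].
Q (charge) has dimensions [I T].
V (voltage) has dimensions [I^-1 L^2 M T^-3].

Left side: [I T]
Right side: [I T]

Both sides have the same dimensions, so the equation is dimensionally consistent.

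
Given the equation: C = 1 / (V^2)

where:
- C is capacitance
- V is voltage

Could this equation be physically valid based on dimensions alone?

No

C (capacitance) has dimensions [I^2 L^-2 M^-1 T^4].
V (voltage) has dimensions [I^-1 L^2 M T^-3].

Left side: [I^2 L^-2 M^-1 T^4]
Right side: [I^2 L^-4 M^-2 T^6]

The two sides have different dimensions, so the equation is NOT dimensionally consistent.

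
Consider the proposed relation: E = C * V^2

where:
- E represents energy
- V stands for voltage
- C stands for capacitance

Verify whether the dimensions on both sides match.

Yes

E (energy) has dimensions [L^2 M T^-2].
V (voltage) has dimensions [I^-1 L^2 M T^-3].
C (capacitance) has dimensions [I^2 L^-2 M^-1 T^4].

Left side: [L^2 M T^-2]
Right side: [L^2 M T^-2]

Both sides have the same dimensions, so the equation is dimensionally consistent.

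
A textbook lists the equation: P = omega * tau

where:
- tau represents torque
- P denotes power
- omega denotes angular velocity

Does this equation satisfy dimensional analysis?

Yes

tau (torque) has dimensions [L^2 M T^-2].
P (power) has dimensions [L^2 M T^-3].
omega (angular velocity) has dimensions [T^-1].

Left side: [L^2 M T^-3]
Right side: [L^2 M T^-3]

Both sides have the same dimensions, so the equation is dimensionally consistent.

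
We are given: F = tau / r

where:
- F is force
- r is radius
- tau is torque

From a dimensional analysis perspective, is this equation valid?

Yes

F (force) has dimensions [L M T^-2].
r (radius) has dimensions [L].
tau (torque) has dimensions [L^2 M T^-2].

Left side: [L M T^-2]
Right side: [L M T^-2]

Both sides have the same dimensions, so the equation is dimensionally consistent.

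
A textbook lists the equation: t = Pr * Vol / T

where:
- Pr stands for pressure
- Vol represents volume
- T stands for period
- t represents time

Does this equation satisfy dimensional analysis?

No

Pr (pressure) has dimensions [L^-1 M T^-2].
Vol (volume) has dimensions [L^3].
T (period) has dimensions [T].
t (time) has dimensions [T].

Left side: [T]
Right side: [L^2 M T^-3]

The two sides have different dimensions, so the equation is NOT dimensionally consistent.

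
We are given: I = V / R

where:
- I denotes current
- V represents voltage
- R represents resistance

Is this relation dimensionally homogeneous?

Yes

I (current) has dimensions [I].
V (voltage) has dimensions [I^-1 L^2 M T^-3].
R (resistance) has dimensions [I^-2 L^2 M T^-3].

Left side: [I]
Right side: [I]

Both sides have the same dimensions, so the equation is dimensionally consistent.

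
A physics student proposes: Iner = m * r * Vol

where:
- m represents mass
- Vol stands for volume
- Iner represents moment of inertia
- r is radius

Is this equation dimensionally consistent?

No

m (mass) has dimensions [M].
Vol (volume) has dimensions [L^3].
Iner (moment of inertia) has dimensions [L^2 M].
r (radius) has dimensions [L].

Left side: [L^2 M]
Right side: [L^4 M]

The two sides have different dimensions, so the equation is NOT dimensionally consistent.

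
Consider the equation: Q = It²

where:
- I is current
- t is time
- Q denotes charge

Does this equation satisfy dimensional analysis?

No

I (current) has dimensions [I].
t (time) has dimensions [T].
Q (charge) has dimensions [I T].

Left side: [I T]
Right side: [I T^2]

The two sides have different dimensions, so the equation is NOT dimensionally consistent.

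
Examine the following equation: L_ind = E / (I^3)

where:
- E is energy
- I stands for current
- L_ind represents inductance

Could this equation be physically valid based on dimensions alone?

No

E (energy) has dimensions [L^2 M T^-2].
I (current) has dimensions [I].
L_ind (inductance) has dimensions [I^-2 L^2 M T^-2].

Left side: [I^-2 L^2 M T^-2]
Right side: [I^-3 L^2 M T^-2]

The two sides have different dimensions, so the equation is NOT dimensionally consistent.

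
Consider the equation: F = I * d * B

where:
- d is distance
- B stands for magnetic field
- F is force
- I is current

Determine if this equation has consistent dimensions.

Yes

d (distance) has dimensions [L].
B (magnetic field) has dimensions [I^-1 M T^-2].
F (force) has dimensions [L M T^-2].
I (current) has dimensions [I].

Left side: [L M T^-2]
Right side: [L M T^-2]

Both sides have the same dimensions, so the equation is dimensionally consistent.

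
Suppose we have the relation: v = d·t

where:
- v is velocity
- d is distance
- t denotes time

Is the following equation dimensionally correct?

No

v (velocity) has dimensions [L T^-1].
d (distance) has dimensions [L].
t (time) has dimensions [T].

Left side: [L T^-1]
Right side: [L T]

The two sides have different dimensions, so the equation is NOT dimensionally consistent.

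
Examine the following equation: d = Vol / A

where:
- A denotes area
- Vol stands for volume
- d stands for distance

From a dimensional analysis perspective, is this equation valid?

Yes

A (area) has dimensions [L^2].
Vol (volume) has dimensions [L^3].
d (distance) has dimensions [L].

Left side: [L]
Right side: [L]

Both sides have the same dimensions, so the equation is dimensionally consistent.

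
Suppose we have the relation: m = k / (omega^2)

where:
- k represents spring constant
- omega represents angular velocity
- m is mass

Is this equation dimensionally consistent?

Yes

k (spring constant) has dimensions [M T^-2].
omega (angular velocity) has dimensions [T^-1].
m (mass) has dimensions [M].

Left side: [M]
Right side: [M]

Both sides have the same dimensions, so the equation is dimensionally consistent.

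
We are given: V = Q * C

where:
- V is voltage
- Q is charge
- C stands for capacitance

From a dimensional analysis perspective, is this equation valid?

No

V (voltage) has dimensions [I^-1 L^2 M T^-3].
Q (charge) has dimensions [I T].
C (capacitance) has dimensions [I^2 L^-2 M^-1 T^4].

Left side: [I^-1 L^2 M T^-3]
Right side: [I^3 L^-2 M^-1 T^5]

The two sides have different dimensions, so the equation is NOT dimensionally consistent.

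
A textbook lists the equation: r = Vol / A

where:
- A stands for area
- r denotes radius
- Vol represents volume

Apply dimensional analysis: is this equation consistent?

Yes

A (area) has dimensions [L^2].
r (radius) has dimensions [L].
Vol (volume) has dimensions [L^3].

Left side: [L]
Right side: [L]

Both sides have the same dimensions, so the equation is dimensionally consistent.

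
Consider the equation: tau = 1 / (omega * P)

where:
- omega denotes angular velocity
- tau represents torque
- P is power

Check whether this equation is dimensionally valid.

No

omega (angular velocity) has dimensions [T^-1].
tau (torque) has dimensions [L^2 M T^-2].
P (power) has dimensions [L^2 M T^-3].

Left side: [L^2 M T^-2]
Right side: [L^-2 M^-1 T^4]

The two sides have different dimensions, so the equation is NOT dimensionally consistent.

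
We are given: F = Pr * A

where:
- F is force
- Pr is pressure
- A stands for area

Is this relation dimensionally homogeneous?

Yes

F (force) has dimensions [L M T^-2].
Pr (pressure) has dimensions [L^-1 M T^-2].
A (area) has dimensions [L^2].

Left side: [L M T^-2]
Right side: [L M T^-2]

Both sides have the same dimensions, so the equation is dimensionally consistent.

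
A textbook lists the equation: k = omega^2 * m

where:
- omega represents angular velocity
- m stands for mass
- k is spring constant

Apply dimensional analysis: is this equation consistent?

Yes

omega (angular velocity) has dimensions [T^-1].
m (mass) has dimensions [M].
k (spring constant) has dimensions [M T^-2].

Left side: [M T^-2]
Right side: [M T^-2]

Both sides have the same dimensions, so the equation is dimensionally consistent.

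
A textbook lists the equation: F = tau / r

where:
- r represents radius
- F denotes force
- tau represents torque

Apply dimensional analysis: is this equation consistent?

Yes

r (radius) has dimensions [L].
F (force) has dimensions [L M T^-2].
tau (torque) has dimensions [L^2 M T^-2].

Left side: [L M T^-2]
Right side: [L M T^-2]

Both sides have the same dimensions, so the equation is dimensionally consistent.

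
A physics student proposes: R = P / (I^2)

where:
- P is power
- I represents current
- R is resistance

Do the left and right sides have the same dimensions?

Yes

P (power) has dimensions [L^2 M T^-3].
I (current) has dimensions [I].
R (resistance) has dimensions [I^-2 L^2 M T^-3].

Left side: [I^-2 L^2 M T^-3]
Right side: [I^-2 L^2 M T^-3]

Both sides have the same dimensions, so the equation is dimensionally consistent.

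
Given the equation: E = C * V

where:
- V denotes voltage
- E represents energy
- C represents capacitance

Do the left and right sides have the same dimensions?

No

V (voltage) has dimensions [I^-1 L^2 M T^-3].
E (energy) has dimensions [L^2 M T^-2].
C (capacitance) has dimensions [I^2 L^-2 M^-1 T^4].

Left side: [L^2 M T^-2]
Right side: [I T]

The two sides have different dimensions, so the equation is NOT dimensionally consistent.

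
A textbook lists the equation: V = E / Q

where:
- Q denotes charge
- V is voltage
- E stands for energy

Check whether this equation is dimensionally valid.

Yes

Q (charge) has dimensions [I T].
V (voltage) has dimensions [I^-1 L^2 M T^-3].
E (energy) has dimensions [L^2 M T^-2].

Left side: [I^-1 L^2 M T^-3]
Right side: [I^-1 L^2 M T^-3]

Both sides have the same dimensions, so the equation is dimensionally consistent.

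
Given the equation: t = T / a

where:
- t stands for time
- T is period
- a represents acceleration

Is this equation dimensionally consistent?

No

t (time) has dimensions [T].
T (period) has dimensions [T].
a (acceleration) has dimensions [L T^-2].

Left side: [T]
Right side: [L^-1 T^3]

The two sides have different dimensions, so the equation is NOT dimensionally consistent.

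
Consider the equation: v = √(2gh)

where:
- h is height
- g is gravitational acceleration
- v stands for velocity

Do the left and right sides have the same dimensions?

Yes

h (height) has dimensions [L].
g (gravitational acceleration) has dimensions [L T^-2].
v (velocity) has dimensions [L T^-1].

Left side: [L T^-1]
Right side: [L T^-1]

Both sides have the same dimensions, so the equation is dimensionally consistent.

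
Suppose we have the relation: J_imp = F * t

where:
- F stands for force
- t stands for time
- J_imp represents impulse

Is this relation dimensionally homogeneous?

Yes

F (force) has dimensions [L M T^-2].
t (time) has dimensions [T].
J_imp (impulse) has dimensions [L M T^-1].

Left side: [L M T^-1]
Right side: [L M T^-1]

Both sides have the same dimensions, so the equation is dimensionally consistent.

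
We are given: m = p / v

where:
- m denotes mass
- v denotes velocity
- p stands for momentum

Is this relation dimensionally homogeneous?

Yes

m (mass) has dimensions [M].
v (velocity) has dimensions [L T^-1].
p (momentum) has dimensions [L M T^-1].

Left side: [M]
Right side: [M]

Both sides have the same dimensions, so the equation is dimensionally consistent.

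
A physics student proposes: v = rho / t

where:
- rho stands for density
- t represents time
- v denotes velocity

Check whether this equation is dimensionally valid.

No

rho (density) has dimensions [L^-3 M].
t (time) has dimensions [T].
v (velocity) has dimensions [L T^-1].

Left side: [L T^-1]
Right side: [L^-3 M T^-1]

The two sides have different dimensions, so the equation is NOT dimensionally consistent.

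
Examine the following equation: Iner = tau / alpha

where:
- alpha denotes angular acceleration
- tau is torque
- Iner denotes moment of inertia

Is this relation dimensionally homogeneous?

Yes

alpha (angular acceleration) has dimensions [T^-2].
tau (torque) has dimensions [L^2 M T^-2].
Iner (moment of inertia) has dimensions [L^2 M].

Left side: [L^2 M]
Right side: [L^2 M]

Both sides have the same dimensions, so the equation is dimensionally consistent.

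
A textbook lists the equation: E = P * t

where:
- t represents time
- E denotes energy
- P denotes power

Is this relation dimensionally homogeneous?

Yes

t (time) has dimensions [T].
E (energy) has dimensions [L^2 M T^-2].
P (power) has dimensions [L^2 M T^-3].

Left side: [L^2 M T^-2]
Right side: [L^2 M T^-2]

Both sides have the same dimensions, so the equation is dimensionally consistent.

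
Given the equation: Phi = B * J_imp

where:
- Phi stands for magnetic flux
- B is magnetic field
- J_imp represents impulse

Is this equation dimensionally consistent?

No

Phi (magnetic flux) has dimensions [I^-1 L^2 M T^-2].
B (magnetic field) has dimensions [I^-1 M T^-2].
J_imp (impulse) has dimensions [L M T^-1].

Left side: [I^-1 L^2 M T^-2]
Right side: [I^-1 L M^2 T^-3]

The two sides have different dimensions, so the equation is NOT dimensionally consistent.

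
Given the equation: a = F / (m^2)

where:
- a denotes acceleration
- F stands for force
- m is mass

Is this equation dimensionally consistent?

No

a (acceleration) has dimensions [L T^-2].
F (force) has dimensions [L M T^-2].
m (mass) has dimensions [M].

Left side: [L T^-2]
Right side: [L M^-1 T^-2]

The two sides have different dimensions, so the equation is NOT dimensionally consistent.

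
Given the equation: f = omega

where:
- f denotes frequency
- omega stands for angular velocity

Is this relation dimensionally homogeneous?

Yes

f (frequency) has dimensions [T^-1].
omega (angular velocity) has dimensions [T^-1].

Left side: [T^-1]
Right side: [T^-1]

Both sides have the same dimensions, so the equation is dimensionally consistent.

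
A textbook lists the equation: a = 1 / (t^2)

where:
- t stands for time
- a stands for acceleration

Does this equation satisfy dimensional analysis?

No

t (time) has dimensions [T].
a (acceleration) has dimensions [L T^-2].

Left side: [L T^-2]
Right side: [T^-2]

The two sides have different dimensions, so the equation is NOT dimensionally consistent.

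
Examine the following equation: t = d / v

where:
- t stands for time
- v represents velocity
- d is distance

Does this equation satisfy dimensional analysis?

Yes

t (time) has dimensions [T].
v (velocity) has dimensions [L T^-1].
d (distance) has dimensions [L].

Left side: [T]
Right side: [T]

Both sides have the same dimensions, so the equation is dimensionally consistent.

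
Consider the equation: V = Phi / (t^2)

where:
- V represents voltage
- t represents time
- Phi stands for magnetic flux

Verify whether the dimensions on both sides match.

No

V (voltage) has dimensions [I^-1 L^2 M T^-3].
t (time) has dimensions [T].
Phi (magnetic flux) has dimensions [I^-1 L^2 M T^-2].

Left side: [I^-1 L^2 M T^-3]
Right side: [I^-1 L^2 M T^-4]

The two sides have different dimensions, so the equation is NOT dimensionally consistent.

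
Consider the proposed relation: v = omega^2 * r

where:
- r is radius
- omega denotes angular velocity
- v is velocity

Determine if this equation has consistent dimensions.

No

r (radius) has dimensions [L].
omega (angular velocity) has dimensions [T^-1].
v (velocity) has dimensions [L T^-1].

Left side: [L T^-1]
Right side: [L T^-2]

The two sides have different dimensions, so the equation is NOT dimensionally consistent.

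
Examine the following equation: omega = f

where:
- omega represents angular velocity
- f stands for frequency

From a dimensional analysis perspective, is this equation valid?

Yes

omega (angular velocity) has dimensions [T^-1].
f (frequency) has dimensions [T^-1].

Left side: [T^-1]
Right side: [T^-1]

Both sides have the same dimensions, so the equation is dimensionally consistent.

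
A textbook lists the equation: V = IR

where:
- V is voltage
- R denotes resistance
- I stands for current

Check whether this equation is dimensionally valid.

Yes

V (voltage) has dimensions [I^-1 L^2 M T^-3].
R (resistance) has dimensions [I^-2 L^2 M T^-3].
I (current) has dimensions [I].

Left side: [I^-1 L^2 M T^-3]
Right side: [I^-1 L^2 M T^-3]

Both sides have the same dimensions, so the equation is dimensionally consistent.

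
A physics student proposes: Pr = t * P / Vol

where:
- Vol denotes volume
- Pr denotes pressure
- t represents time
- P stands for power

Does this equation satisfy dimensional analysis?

Yes

Vol (volume) has dimensions [L^3].
Pr (pressure) has dimensions [L^-1 M T^-2].
t (time) has dimensions [T].
P (power) has dimensions [L^2 M T^-3].

Left side: [L^-1 M T^-2]
Right side: [L^-1 M T^-2]

Both sides have the same dimensions, so the equation is dimensionally consistent.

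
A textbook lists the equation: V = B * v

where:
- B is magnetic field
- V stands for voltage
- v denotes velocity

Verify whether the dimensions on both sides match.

No

B (magnetic field) has dimensions [I^-1 M T^-2].
V (voltage) has dimensions [I^-1 L^2 M T^-3].
v (velocity) has dimensions [L T^-1].

Left side: [I^-1 L^2 M T^-3]
Right side: [I^-1 L M T^-3]

The two sides have different dimensions, so the equation is NOT dimensionally consistent.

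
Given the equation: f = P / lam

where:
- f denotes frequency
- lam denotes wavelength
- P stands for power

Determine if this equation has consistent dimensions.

No

f (frequency) has dimensions [T^-1].
lam (wavelength) has dimensions [L].
P (power) has dimensions [L^2 M T^-3].

Left side: [T^-1]
Right side: [L M T^-3]

The two sides have different dimensions, so the equation is NOT dimensionally consistent.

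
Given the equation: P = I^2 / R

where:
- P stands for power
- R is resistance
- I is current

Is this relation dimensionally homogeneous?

No

P (power) has dimensions [L^2 M T^-3].
R (resistance) has dimensions [I^-2 L^2 M T^-3].
I (current) has dimensions [I].

Left side: [L^2 M T^-3]
Right side: [I^4 L^-2 M^-1 T^3]

The two sides have different dimensions, so the equation is NOT dimensionally consistent.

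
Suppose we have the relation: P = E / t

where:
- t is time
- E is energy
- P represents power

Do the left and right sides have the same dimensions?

Yes

t (time) has dimensions [T].
E (energy) has dimensions [L^2 M T^-2].
P (power) has dimensions [L^2 M T^-3].

Left side: [L^2 M T^-3]
Right side: [L^2 M T^-3]

Both sides have the same dimensions, so the equation is dimensionally consistent.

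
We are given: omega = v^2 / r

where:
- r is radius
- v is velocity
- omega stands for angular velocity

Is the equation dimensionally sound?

No

r (radius) has dimensions [L].
v (velocity) has dimensions [L T^-1].
omega (angular velocity) has dimensions [T^-1].

Left side: [T^-1]
Right side: [L T^-2]

The two sides have different dimensions, so the equation is NOT dimensionally consistent.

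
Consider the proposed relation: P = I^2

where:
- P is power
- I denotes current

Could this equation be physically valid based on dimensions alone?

No

P (power) has dimensions [L^2 M T^-3].
I (current) has dimensions [I].

Left side: [L^2 M T^-3]
Right side: [I^2]

The two sides have different dimensions, so the equation is NOT dimensionally consistent.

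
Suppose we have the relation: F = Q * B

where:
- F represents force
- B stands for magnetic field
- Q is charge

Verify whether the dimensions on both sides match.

No

F (force) has dimensions [L M T^-2].
B (magnetic field) has dimensions [I^-1 M T^-2].
Q (charge) has dimensions [I T].

Left side: [L M T^-2]
Right side: [M T^-1]

The two sides have different dimensions, so the equation is NOT dimensionally consistent.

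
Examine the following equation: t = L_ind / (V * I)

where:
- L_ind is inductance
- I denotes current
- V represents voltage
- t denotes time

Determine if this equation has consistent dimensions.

No

L_ind (inductance) has dimensions [I^-2 L^2 M T^-2].
I (current) has dimensions [I].
V (voltage) has dimensions [I^-1 L^2 M T^-3].
t (time) has dimensions [T].

Left side: [T]
Right side: [I^-2 T]

The two sides have different dimensions, so the equation is NOT dimensionally consistent.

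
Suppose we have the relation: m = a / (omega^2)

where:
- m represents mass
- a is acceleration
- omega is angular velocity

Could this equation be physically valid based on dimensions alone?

No

m (mass) has dimensions [M].
a (acceleration) has dimensions [L T^-2].
omega (angular velocity) has dimensions [T^-1].

Left side: [M]
Right side: [L]

The two sides have different dimensions, so the equation is NOT dimensionally consistent.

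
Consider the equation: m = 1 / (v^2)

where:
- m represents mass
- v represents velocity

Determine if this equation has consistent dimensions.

No

m (mass) has dimensions [M].
v (velocity) has dimensions [L T^-1].

Left side: [M]
Right side: [L^-2 T^2]

The two sides have different dimensions, so the equation is NOT dimensionally consistent.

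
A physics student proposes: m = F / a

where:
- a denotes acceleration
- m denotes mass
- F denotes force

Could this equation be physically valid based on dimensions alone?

Yes

a (acceleration) has dimensions [L T^-2].
m (mass) has dimensions [M].
F (force) has dimensions [L M T^-2].

Left side: [M]
Right side: [M]

Both sides have the same dimensions, so the equation is dimensionally consistent.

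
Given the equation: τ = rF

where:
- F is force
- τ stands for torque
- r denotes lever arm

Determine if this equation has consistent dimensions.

Yes

F (force) has dimensions [L M T^-2].
τ (torque) has dimensions [L^2 M T^-2].
r (lever arm) has dimensions [L].

Left side: [L^2 M T^-2]
Right side: [L^2 M T^-2]

Both sides have the same dimensions, so the equation is dimensionally consistent.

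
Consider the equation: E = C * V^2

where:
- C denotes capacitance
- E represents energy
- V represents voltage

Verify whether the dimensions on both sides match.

Yes

C (capacitance) has dimensions [I^2 L^-2 M^-1 T^4].
E (energy) has dimensions [L^2 M T^-2].
V (voltage) has dimensions [I^-1 L^2 M T^-3].

Left side: [L^2 M T^-2]
Right side: [L^2 M T^-2]

Both sides have the same dimensions, so the equation is dimensionally consistent.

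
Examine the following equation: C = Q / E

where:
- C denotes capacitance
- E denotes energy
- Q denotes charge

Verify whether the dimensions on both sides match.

No

C (capacitance) has dimensions [I^2 L^-2 M^-1 T^4].
E (energy) has dimensions [L^2 M T^-2].
Q (charge) has dimensions [I T].

Left side: [I^2 L^-2 M^-1 T^4]
Right side: [I L^-2 M^-1 T^3]

The two sides have different dimensions, so the equation is NOT dimensionally consistent.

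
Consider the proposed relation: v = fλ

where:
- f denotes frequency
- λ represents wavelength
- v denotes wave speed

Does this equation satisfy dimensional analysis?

Yes

f (frequency) has dimensions [T^-1].
λ (wavelength) has dimensions [L].
v (wave speed) has dimensions [L T^-1].

Left side: [L T^-1]
Right side: [L T^-1]

Both sides have the same dimensions, so the equation is dimensionally consistent.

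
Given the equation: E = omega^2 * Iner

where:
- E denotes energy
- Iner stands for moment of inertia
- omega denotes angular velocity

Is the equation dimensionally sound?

Yes

E (energy) has dimensions [L^2 M T^-2].
Iner (moment of inertia) has dimensions [L^2 M].
omega (angular velocity) has dimensions [T^-1].

Left side: [L^2 M T^-2]
Right side: [L^2 M T^-2]

Both sides have the same dimensions, so the equation is dimensionally consistent.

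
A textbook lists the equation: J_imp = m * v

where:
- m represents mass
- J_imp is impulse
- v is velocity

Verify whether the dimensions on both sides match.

Yes

m (mass) has dimensions [M].
J_imp (impulse) has dimensions [L M T^-1].
v (velocity) has dimensions [L T^-1].

Left side: [L M T^-1]
Right side: [L M T^-1]

Both sides have the same dimensions, so the equation is dimensionally consistent.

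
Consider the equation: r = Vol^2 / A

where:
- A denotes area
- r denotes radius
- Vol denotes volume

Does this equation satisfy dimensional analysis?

No

A (area) has dimensions [L^2].
r (radius) has dimensions [L].
Vol (volume) has dimensions [L^3].

Left side: [L]
Right side: [L^4]

The two sides have different dimensions, so the equation is NOT dimensionally consistent.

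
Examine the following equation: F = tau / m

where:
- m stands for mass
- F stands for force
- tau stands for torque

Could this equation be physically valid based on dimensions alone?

No

m (mass) has dimensions [M].
F (force) has dimensions [L M T^-2].
tau (torque) has dimensions [L^2 M T^-2].

Left side: [L M T^-2]
Right side: [L^2 T^-2]

The two sides have different dimensions, so the equation is NOT dimensionally consistent.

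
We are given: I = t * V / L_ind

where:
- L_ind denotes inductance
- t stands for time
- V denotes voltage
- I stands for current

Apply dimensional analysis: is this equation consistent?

Yes

L_ind (inductance) has dimensions [I^-2 L^2 M T^-2].
t (time) has dimensions [T].
V (voltage) has dimensions [I^-1 L^2 M T^-3].
I (current) has dimensions [I].

Left side: [I]
Right side: [I]

Both sides have the same dimensions, so the equation is dimensionally consistent.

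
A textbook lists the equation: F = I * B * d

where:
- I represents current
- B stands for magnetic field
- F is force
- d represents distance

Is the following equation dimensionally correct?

Yes

I (current) has dimensions [I].
B (magnetic field) has dimensions [I^-1 M T^-2].
F (force) has dimensions [L M T^-2].
d (distance) has dimensions [L].

Left side: [L M T^-2]
Right side: [L M T^-2]

Both sides have the same dimensions, so the equation is dimensionally consistent.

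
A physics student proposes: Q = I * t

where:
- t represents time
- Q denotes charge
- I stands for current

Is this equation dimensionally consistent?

Yes

t (time) has dimensions [T].
Q (charge) has dimensions [I T].
I (current) has dimensions [I].

Left side: [I T]
Right side: [I T]

Both sides have the same dimensions, so the equation is dimensionally consistent.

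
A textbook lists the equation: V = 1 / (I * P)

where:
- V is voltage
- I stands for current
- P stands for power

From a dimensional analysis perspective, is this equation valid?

No

V (voltage) has dimensions [I^-1 L^2 M T^-3].
I (current) has dimensions [I].
P (power) has dimensions [L^2 M T^-3].

Left side: [I^-1 L^2 M T^-3]
Right side: [I^-1 L^-2 M^-1 T^3]

The two sides have different dimensions, so the equation is NOT dimensionally consistent.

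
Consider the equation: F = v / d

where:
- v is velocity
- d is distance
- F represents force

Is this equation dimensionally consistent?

No

v (velocity) has dimensions [L T^-1].
d (distance) has dimensions [L].
F (force) has dimensions [L M T^-2].

Left side: [L M T^-2]
Right side: [T^-1]

The two sides have different dimensions, so the equation is NOT dimensionally consistent.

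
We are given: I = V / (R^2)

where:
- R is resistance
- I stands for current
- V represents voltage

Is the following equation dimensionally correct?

No

R (resistance) has dimensions [I^-2 L^2 M T^-3].
I (current) has dimensions [I].
V (voltage) has dimensions [I^-1 L^2 M T^-3].

Left side: [I]
Right side: [I^3 L^-2 M^-1 T^3]

The two sides have different dimensions, so the equation is NOT dimensionally consistent.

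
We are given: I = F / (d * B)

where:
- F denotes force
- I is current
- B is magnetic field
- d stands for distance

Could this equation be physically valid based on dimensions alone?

Yes

F (force) has dimensions [L M T^-2].
I (current) has dimensions [I].
B (magnetic field) has dimensions [I^-1 M T^-2].
d (distance) has dimensions [L].

Left side: [I]
Right side: [I]

Both sides have the same dimensions, so the equation is dimensionally consistent.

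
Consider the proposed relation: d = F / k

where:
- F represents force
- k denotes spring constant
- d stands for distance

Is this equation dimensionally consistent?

Yes

F (force) has dimensions [L M T^-2].
k (spring constant) has dimensions [M T^-2].
d (distance) has dimensions [L].

Left side: [L]
Right side: [L]

Both sides have the same dimensions, so the equation is dimensionally consistent.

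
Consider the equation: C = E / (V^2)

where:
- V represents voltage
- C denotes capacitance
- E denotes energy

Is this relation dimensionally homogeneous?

Yes

V (voltage) has dimensions [I^-1 L^2 M T^-3].
C (capacitance) has dimensions [I^2 L^-2 M^-1 T^4].
E (energy) has dimensions [L^2 M T^-2].

Left side: [I^2 L^-2 M^-1 T^4]
Right side: [I^2 L^-2 M^-1 T^4]

Both sides have the same dimensions, so the equation is dimensionally consistent.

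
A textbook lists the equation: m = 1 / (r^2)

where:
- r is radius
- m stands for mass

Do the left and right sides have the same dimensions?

No

r (radius) has dimensions [L].
m (mass) has dimensions [M].

Left side: [M]
Right side: [L^-2]

The two sides have different dimensions, so the equation is NOT dimensionally consistent.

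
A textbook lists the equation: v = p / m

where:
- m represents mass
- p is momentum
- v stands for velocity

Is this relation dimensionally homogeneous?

Yes

m (mass) has dimensions [M].
p (momentum) has dimensions [L M T^-1].
v (velocity) has dimensions [L T^-1].

Left side: [L T^-1]
Right side: [L T^-1]

Both sides have the same dimensions, so the equation is dimensionally consistent.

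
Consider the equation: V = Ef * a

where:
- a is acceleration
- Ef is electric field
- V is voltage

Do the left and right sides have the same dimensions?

No

a (acceleration) has dimensions [L T^-2].
Ef (electric field) has dimensions [I^-1 L M T^-3].
V (voltage) has dimensions [I^-1 L^2 M T^-3].

Left side: [I^-1 L^2 M T^-3]
Right side: [I^-1 L^2 M T^-5]

The two sides have different dimensions, so the equation is NOT dimensionally consistent.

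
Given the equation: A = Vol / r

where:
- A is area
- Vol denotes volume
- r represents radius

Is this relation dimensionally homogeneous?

Yes

A (area) has dimensions [L^2].
Vol (volume) has dimensions [L^3].
r (radius) has dimensions [L].

Left side: [L^2]
Right side: [L^2]

Both sides have the same dimensions, so the equation is dimensionally consistent.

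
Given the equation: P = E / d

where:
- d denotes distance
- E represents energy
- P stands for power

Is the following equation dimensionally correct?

No

d (distance) has dimensions [L].
E (energy) has dimensions [L^2 M T^-2].
P (power) has dimensions [L^2 M T^-3].

Left side: [L^2 M T^-3]
Right side: [L M T^-2]

The two sides have different dimensions, so the equation is NOT dimensionally consistent.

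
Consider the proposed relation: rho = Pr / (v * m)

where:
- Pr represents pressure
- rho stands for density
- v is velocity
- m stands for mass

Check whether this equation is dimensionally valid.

No

Pr (pressure) has dimensions [L^-1 M T^-2].
rho (density) has dimensions [L^-3 M].
v (velocity) has dimensions [L T^-1].
m (mass) has dimensions [M].

Left side: [L^-3 M]
Right side: [L^-2 T^-1]

The two sides have different dimensions, so the equation is NOT dimensionally consistent.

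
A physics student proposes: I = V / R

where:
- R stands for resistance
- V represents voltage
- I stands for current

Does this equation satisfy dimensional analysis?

Yes

R (resistance) has dimensions [I^-2 L^2 M T^-3].
V (voltage) has dimensions [I^-1 L^2 M T^-3].
I (current) has dimensions [I].

Left side: [I]
Right side: [I]

Both sides have the same dimensions, so the equation is dimensionally consistent.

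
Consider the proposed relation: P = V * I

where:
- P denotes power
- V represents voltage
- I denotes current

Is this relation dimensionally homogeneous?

Yes

P (power) has dimensions [L^2 M T^-3].
V (voltage) has dimensions [I^-1 L^2 M T^-3].
I (current) has dimensions [I].

Left side: [L^2 M T^-3]
Right side: [L^2 M T^-3]

Both sides have the same dimensions, so the equation is dimensionally consistent.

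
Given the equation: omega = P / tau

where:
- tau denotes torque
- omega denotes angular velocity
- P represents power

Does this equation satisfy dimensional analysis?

Yes

tau (torque) has dimensions [L^2 M T^-2].
omega (angular velocity) has dimensions [T^-1].
P (power) has dimensions [L^2 M T^-3].

Left side: [T^-1]
Right side: [T^-1]

Both sides have the same dimensions, so the equation is dimensionally consistent.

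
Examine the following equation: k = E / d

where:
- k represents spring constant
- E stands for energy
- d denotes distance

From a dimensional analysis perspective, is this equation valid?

No

k (spring constant) has dimensions [M T^-2].
E (energy) has dimensions [L^2 M T^-2].
d (distance) has dimensions [L].

Left side: [M T^-2]
Right side: [L M T^-2]

The two sides have different dimensions, so the equation is NOT dimensionally consistent.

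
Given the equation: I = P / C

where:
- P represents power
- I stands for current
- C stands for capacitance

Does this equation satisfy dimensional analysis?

No

P (power) has dimensions [L^2 M T^-3].
I (current) has dimensions [I].
C (capacitance) has dimensions [I^2 L^-2 M^-1 T^4].

Left side: [I]
Right side: [I^-2 L^4 M^2 T^-7]

The two sides have different dimensions, so the equation is NOT dimensionally consistent.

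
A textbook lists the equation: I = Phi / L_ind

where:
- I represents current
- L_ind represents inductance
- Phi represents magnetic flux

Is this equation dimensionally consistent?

Yes

I (current) has dimensions [I].
L_ind (inductance) has dimensions [I^-2 L^2 M T^-2].
Phi (magnetic flux) has dimensions [I^-1 L^2 M T^-2].

Left side: [I]
Right side: [I]

Both sides have the same dimensions, so the equation is dimensionally consistent.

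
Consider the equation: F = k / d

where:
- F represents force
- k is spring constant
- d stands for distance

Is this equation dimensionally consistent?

No

F (force) has dimensions [L M T^-2].
k (spring constant) has dimensions [M T^-2].
d (distance) has dimensions [L].

Left side: [L M T^-2]
Right side: [L^-1 M T^-2]

The two sides have different dimensions, so the equation is NOT dimensionally consistent.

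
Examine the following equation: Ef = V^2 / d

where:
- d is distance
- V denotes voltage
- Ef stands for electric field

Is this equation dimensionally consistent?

No

d (distance) has dimensions [L].
V (voltage) has dimensions [I^-1 L^2 M T^-3].
Ef (electric field) has dimensions [I^-1 L M T^-3].

Left side: [I^-1 L M T^-3]
Right side: [I^-2 L^3 M^2 T^-6]

The two sides have different dimensions, so the equation is NOT dimensionally consistent.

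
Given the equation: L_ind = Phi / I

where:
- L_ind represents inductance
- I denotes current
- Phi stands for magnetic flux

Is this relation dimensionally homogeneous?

Yes

L_ind (inductance) has dimensions [I^-2 L^2 M T^-2].
I (current) has dimensions [I].
Phi (magnetic flux) has dimensions [I^-1 L^2 M T^-2].

Left side: [I^-2 L^2 M T^-2]
Right side: [I^-2 L^2 M T^-2]

Both sides have the same dimensions, so the equation is dimensionally consistent.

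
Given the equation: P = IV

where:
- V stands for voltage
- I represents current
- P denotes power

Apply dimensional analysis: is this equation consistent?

Yes

V (voltage) has dimensions [I^-1 L^2 M T^-3].
I (current) has dimensions [I].
P (power) has dimensions [L^2 M T^-3].

Left side: [L^2 M T^-3]
Right side: [L^2 M T^-3]

Both sides have the same dimensions, so the equation is dimensionally consistent.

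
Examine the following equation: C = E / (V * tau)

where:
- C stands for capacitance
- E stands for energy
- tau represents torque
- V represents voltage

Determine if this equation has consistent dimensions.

No

C (capacitance) has dimensions [I^2 L^-2 M^-1 T^4].
E (energy) has dimensions [L^2 M T^-2].
tau (torque) has dimensions [L^2 M T^-2].
V (voltage) has dimensions [I^-1 L^2 M T^-3].

Left side: [I^2 L^-2 M^-1 T^4]
Right side: [I L^-2 M^-1 T^3]

The two sides have different dimensions, so the equation is NOT dimensionally consistent.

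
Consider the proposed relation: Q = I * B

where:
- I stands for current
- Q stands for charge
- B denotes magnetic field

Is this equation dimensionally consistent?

No

I (current) has dimensions [I].
Q (charge) has dimensions [I T].
B (magnetic field) has dimensions [I^-1 M T^-2].

Left side: [I T]
Right side: [M T^-2]

The two sides have different dimensions, so the equation is NOT dimensionally consistent.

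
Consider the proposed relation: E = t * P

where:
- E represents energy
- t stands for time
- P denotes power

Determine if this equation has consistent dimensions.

Yes

E (energy) has dimensions [L^2 M T^-2].
t (time) has dimensions [T].
P (power) has dimensions [L^2 M T^-3].

Left side: [L^2 M T^-2]
Right side: [L^2 M T^-2]

Both sides have the same dimensions, so the equation is dimensionally consistent.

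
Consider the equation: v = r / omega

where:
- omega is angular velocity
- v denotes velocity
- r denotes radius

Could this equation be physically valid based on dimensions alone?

No

omega (angular velocity) has dimensions [T^-1].
v (velocity) has dimensions [L T^-1].
r (radius) has dimensions [L].

Left side: [L T^-1]
Right side: [L T]

The two sides have different dimensions, so the equation is NOT dimensionally consistent.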